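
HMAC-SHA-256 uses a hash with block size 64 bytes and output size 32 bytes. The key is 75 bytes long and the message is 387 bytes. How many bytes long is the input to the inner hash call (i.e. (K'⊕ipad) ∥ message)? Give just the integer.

Key is 75 > 64 bytes, so it is hashed to 32 bytes then zero-padded to 64: |K'| = 64.
Inner input = (K'⊕ipad) ∥ m → 64 + 387 = 451 bytes.

451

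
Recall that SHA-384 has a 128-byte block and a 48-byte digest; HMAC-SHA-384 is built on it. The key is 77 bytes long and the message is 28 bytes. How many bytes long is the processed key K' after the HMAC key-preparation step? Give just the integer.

Key is 77 ≤ 128 bytes, zero-padded: |K'| = 128.

128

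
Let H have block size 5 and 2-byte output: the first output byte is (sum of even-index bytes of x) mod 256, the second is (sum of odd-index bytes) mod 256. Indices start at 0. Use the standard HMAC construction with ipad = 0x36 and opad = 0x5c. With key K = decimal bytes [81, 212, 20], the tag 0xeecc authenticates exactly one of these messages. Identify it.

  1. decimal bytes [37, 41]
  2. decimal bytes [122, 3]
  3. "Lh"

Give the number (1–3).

1

Key decimal bytes [81, 212, 20] = 51 d4 14 is 3 bytes ≤ B = 5; zero-pad to 5 bytes: K' = 51 d4 14 00 00.
K' ⊕ ipad = 67 e2 22 36 36; K' ⊕ opad = 0d 88 48 5c 5c.
m1: inner = H(67 e2 22 36 36 25 29) = e8 3d; tag = H(0d 88 48 5c 5c e8 3d) = eecc ← matches
m2: inner = H(67 e2 22 36 36 7a 03) = c2 92; tag = H(0d 88 48 5c 5c c2 92) = 43a6
m3: inner = H(67 e2 22 36 36 4c 68) = 27 64; tag = H(0d 88 48 5c 5c 27 64) = 150b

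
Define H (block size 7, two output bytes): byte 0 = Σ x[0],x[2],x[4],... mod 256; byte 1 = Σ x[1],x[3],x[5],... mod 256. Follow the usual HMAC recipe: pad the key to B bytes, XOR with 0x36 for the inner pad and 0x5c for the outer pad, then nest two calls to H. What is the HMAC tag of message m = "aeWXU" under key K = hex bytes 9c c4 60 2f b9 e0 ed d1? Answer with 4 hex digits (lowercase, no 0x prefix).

Key hex bytes 9c c4 60 2f b9 e0 ed d1 is 8 bytes > B = 7, so hash it first: H(key) = a2 a4, then zero-pad to 7 bytes: K' = a2 a4 00 00 00 00 00.
K' ⊕ ipad = 94 92 36 36 36 36 36.  K' ⊕ opad = fe f8 5c 5c 5c 5c 5c.
Inner input = (K'⊕ipad) ∥ m = 94 92 36 36 36 36 36 ∥ 61 65 57 58 55.
Inner hash: even-index sum = 499 mod 256 = 243; odd-index sum = 523 mod 256 = 11 → f3 0b.
Outer input = (K'⊕opad) ∥ inner = fe f8 5c 5c 5c 5c 5c ∥ f3 0b.
Outer hash (tag): even-index sum = 541 mod 256 = 29; odd-index sum = 675 mod 256 = 163 → 1d a3.

1da3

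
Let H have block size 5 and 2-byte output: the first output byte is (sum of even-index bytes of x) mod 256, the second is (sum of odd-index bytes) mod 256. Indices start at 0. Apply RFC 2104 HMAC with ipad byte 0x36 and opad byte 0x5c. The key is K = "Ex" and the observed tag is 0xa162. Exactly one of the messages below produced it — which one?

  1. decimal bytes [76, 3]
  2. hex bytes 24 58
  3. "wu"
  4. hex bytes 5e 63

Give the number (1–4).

1

Key "Ex" = 45 78 is 2 bytes ≤ B = 5; zero-pad to 5 bytes: K' = 45 78 00 00 00.
K' ⊕ ipad = 73 4e 36 36 36; K' ⊕ opad = 19 24 5c 5c 5c.
m1: inner = H(73 4e 36 36 36 4c 03) = e2 d0; tag = H(19 24 5c 5c 5c e2 d0) = a162 ← matches
m2: inner = H(73 4e 36 36 36 24 58) = 37 a8; tag = H(19 24 5c 5c 5c 37 a8) = 79b7
m3: inner = H(73 4e 36 36 36 77 75) = 54 fb; tag = H(19 24 5c 5c 5c 54 fb) = ccd4
m4: inner = H(73 4e 36 36 36 5e 63) = 42 e2; tag = H(19 24 5c 5c 5c 42 e2) = b3c2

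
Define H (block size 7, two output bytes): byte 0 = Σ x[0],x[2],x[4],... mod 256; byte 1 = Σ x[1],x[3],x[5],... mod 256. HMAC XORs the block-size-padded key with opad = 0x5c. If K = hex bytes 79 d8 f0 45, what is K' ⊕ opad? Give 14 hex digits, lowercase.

2584ac195c5c5c

Key hex bytes 79 d8 f0 45 is 4 bytes ≤ B = 7; zero-pad to 7 bytes: K' = 79 d8 f0 45 00 00 00.
XOR each byte with 0x5c: 79⊕5c=25, d8⊕5c=84, f0⊕5c=ac, 45⊕5c=19, 00⊕5c=5c, 00⊕5c=5c, 00⊕5c=5c.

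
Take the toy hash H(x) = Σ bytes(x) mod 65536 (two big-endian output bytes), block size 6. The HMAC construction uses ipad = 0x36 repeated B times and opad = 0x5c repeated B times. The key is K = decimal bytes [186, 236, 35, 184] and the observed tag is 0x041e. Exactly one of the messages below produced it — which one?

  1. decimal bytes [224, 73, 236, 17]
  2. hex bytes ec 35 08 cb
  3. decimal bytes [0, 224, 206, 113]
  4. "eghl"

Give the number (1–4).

Key decimal bytes [186, 236, 35, 184] = ba ec 23 b8 is 4 bytes ≤ B = 6; zero-pad to 6 bytes: K' = ba ec 23 b8 00 00.
K' ⊕ ipad = 8c da 15 8e 36 36; K' ⊕ opad = e6 b0 7f e4 5c 5c.
m1: inner = H(8c da 15 8e 36 36 e0 49 ec 11) = 04 9b; tag = H(e6 b0 7f e4 5c 5c 04 9b) = 0450
m2: inner = H(8c da 15 8e 36 36 ec 35 08 cb) = 04 69; tag = H(e6 b0 7f e4 5c 5c 04 69) = 041e ← matches
m3: inner = H(8c da 15 8e 36 36 00 e0 ce 71) = 04 94; tag = H(e6 b0 7f e4 5c 5c 04 94) = 0449
m4: inner = H(8c da 15 8e 36 36 65 67 68 6c) = 04 15; tag = H(e6 b0 7f e4 5c 5c 04 15) = 03ca

2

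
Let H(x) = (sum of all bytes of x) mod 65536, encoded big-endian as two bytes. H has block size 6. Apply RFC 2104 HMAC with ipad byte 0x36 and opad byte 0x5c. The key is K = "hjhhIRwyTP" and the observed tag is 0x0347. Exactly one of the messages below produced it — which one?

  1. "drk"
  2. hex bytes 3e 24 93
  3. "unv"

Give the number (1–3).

Key "hjhhIRwyTP" = 68 6a 68 68 49 52 77 79 54 50 is 10 bytes > B = 6, so hash it first: H(key) = 03 d1, then zero-pad to 6 bytes: K' = 03 d1 00 00 00 00.
K' ⊕ ipad = 35 e7 36 36 36 36; K' ⊕ opad = 5f 8d 5c 5c 5c 5c.
m1: inner = H(35 e7 36 36 36 36 64 72 6b) = 03 35; tag = H(5f 8d 5c 5c 5c 5c 03 35) = 0294
m2: inner = H(35 e7 36 36 36 36 3e 24 93) = 02 e9; tag = H(5f 8d 5c 5c 5c 5c 02 e9) = 0347 ← matches
m3: inner = H(35 e7 36 36 36 36 75 6e 76) = 03 4d; tag = H(5f 8d 5c 5c 5c 5c 03 4d) = 02ac

2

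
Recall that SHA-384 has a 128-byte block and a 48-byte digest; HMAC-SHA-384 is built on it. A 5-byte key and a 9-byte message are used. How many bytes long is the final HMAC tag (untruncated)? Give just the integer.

The tag is one SHA-384 digest: 48 bytes.

48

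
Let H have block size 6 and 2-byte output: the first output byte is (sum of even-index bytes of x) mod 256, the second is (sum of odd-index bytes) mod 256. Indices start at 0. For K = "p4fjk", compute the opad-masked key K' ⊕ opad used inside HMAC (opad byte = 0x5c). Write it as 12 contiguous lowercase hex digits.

Key "p4fjk" = 70 34 66 6a 6b is 5 bytes ≤ B = 6; zero-pad to 6 bytes: K' = 70 34 66 6a 6b 00.
XOR each byte with 0x5c: 70⊕5c=2c, 34⊕5c=68, 66⊕5c=3a, 6a⊕5c=36, 6b⊕5c=37, 00⊕5c=5c.

2c683a36375c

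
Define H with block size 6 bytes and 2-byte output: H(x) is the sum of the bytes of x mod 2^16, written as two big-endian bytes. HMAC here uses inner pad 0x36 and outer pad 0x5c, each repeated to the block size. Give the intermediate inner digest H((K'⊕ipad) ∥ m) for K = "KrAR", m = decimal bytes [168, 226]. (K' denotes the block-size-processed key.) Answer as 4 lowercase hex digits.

Key "KrAR" = 4b 72 41 52 is 4 bytes ≤ B = 6; zero-pad to 6 bytes: K' = 4b 72 41 52 00 00.
K' ⊕ ipad = 7d 44 77 64 36 36.
Inner input = 7d 44 77 64 36 36 ∥ a8 e2.
Inner hash: sum = 125+68+119+100+54+54+168+226 = 914 → 03 92.

0392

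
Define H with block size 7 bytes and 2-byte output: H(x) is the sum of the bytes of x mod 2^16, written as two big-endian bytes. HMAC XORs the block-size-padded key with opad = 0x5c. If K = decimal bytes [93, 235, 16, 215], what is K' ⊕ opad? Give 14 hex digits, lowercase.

01b74c8b5c5c5c

Key decimal bytes [93, 235, 16, 215] = 5d eb 10 d7 is 4 bytes ≤ B = 7; zero-pad to 7 bytes: K' = 5d eb 10 d7 00 00 00.
XOR each byte with 0x5c: 5d⊕5c=01, eb⊕5c=b7, 10⊕5c=4c, d7⊕5c=8b, 00⊕5c=5c, 00⊕5c=5c, 00⊕5c=5c.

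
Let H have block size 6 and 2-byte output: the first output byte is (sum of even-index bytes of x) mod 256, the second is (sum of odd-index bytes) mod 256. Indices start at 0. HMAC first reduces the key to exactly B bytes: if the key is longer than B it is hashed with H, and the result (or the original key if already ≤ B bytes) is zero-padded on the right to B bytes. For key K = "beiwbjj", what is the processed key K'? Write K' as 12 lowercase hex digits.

|K| = 7 > B = 6, so first hash the key.
H(K): even-index sum = 407 mod 256 = 151; odd-index sum = 326 mod 256 = 70 → 97 46.
Zero-pad H(K) = 97 46 to 6 bytes: K' = 97 46 00 00 00 00.

974600000000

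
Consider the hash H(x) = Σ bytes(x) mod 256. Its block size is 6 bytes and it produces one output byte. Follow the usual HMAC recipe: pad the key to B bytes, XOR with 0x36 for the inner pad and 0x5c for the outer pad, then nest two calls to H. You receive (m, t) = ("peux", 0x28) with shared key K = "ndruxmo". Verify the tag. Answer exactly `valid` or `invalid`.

valid

Key "ndruxmo" = 6e 64 72 75 78 6d 6f is 7 bytes > B = 6, so hash it first: H(key) = 0d, then zero-pad to 6 bytes: K' = 0d 00 00 00 00 00.
K' ⊕ ipad = 3b 36 36 36 36 36; K' ⊕ opad = 51 5c 5c 5c 5c 5c.
Inner hash: sum = 59+54+54+54+54+54+112+101+117+120 = 779; mod 256 = 11 → 0b.
Outer hash (recomputed tag): sum = 81+92+92+92+92+92+11 = 552; mod 256 = 40 → 28.
Recomputed tag = 28; claimed = 28 → match.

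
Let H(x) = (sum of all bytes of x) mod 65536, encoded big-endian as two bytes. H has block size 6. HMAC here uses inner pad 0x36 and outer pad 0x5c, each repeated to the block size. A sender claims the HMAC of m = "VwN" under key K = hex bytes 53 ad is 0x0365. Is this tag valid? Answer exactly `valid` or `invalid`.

valid

Key hex bytes 53 ad is 2 bytes ≤ B = 6; zero-pad to 6 bytes: K' = 53 ad 00 00 00 00.
K' ⊕ ipad = 65 9b 36 36 36 36; K' ⊕ opad = 0f f1 5c 5c 5c 5c.
Inner hash: sum = 101+155+54+54+54+54+86+119+78 = 755 → 02 f3.
Outer hash (recomputed tag): sum = 15+241+92+92+92+92+2+243 = 869 → 03 65.
Recomputed tag = 0365; claimed = 0365 → match.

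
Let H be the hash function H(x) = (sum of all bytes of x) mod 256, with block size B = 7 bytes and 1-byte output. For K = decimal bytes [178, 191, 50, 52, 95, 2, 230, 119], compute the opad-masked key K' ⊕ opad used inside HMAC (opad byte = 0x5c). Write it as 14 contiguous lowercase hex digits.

Key decimal bytes [178, 191, 50, 52, 95, 2, 230, 119] = b2 bf 32 34 5f 02 e6 77 is 8 bytes > B = 7, so hash it first: H(key) = 95, then zero-pad to 7 bytes: K' = 95 00 00 00 00 00 00.
XOR each byte with 0x5c: 95⊕5c=c9, 00⊕5c=5c, 00⊕5c=5c, 00⊕5c=5c, 00⊕5c=5c, 00⊕5c=5c, 00⊕5c=5c.

c95c5c5c5c5c5c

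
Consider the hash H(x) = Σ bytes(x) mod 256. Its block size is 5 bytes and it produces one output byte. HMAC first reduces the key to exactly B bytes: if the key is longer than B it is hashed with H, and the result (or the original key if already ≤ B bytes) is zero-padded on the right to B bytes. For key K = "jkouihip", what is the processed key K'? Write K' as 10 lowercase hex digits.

|K| = 8 > B = 5, so first hash the key.
H(K): sum = 106+107+111+117+105+104+105+112 = 867; mod 256 = 99 → 63.
Zero-pad H(K) = 63 to 5 bytes: K' = 63 00 00 00 00.

6300000000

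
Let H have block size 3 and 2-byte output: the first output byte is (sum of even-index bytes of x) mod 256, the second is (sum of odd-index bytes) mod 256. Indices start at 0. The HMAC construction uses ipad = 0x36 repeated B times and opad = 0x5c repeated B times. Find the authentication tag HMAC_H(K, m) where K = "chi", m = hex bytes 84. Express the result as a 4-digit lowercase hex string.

56e8

Key "chi" = 63 68 69 is exactly B = 3 bytes: K' = 63 68 69.
K' ⊕ ipad = 55 5e 5f.  K' ⊕ opad = 3f 34 35.
Inner input = (K'⊕ipad) ∥ m = 55 5e 5f ∥ 84.
Inner hash: even-index sum = 180 mod 256 = 180; odd-index sum = 226 mod 256 = 226 → b4 e2.
Outer input = (K'⊕opad) ∥ inner = 3f 34 35 ∥ b4 e2.
Outer hash (tag): even-index sum = 342 mod 256 = 86; odd-index sum = 232 mod 256 = 232 → 56 e8.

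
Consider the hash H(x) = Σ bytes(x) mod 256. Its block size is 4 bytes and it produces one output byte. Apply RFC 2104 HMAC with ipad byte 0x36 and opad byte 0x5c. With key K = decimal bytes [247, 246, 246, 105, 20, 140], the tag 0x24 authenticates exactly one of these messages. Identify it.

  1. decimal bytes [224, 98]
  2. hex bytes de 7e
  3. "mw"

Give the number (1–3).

Key decimal bytes [247, 246, 246, 105, 20, 140] = f7 f6 f6 69 14 8c is 6 bytes > B = 4, so hash it first: H(key) = ec, then zero-pad to 4 bytes: K' = ec 00 00 00.
K' ⊕ ipad = da 36 36 36; K' ⊕ opad = b0 5c 5c 5c.
m1: inner = H(da 36 36 36 e0 62) = be; tag = H(b0 5c 5c 5c be) = 82
m2: inner = H(da 36 36 36 de 7e) = d8; tag = H(b0 5c 5c 5c d8) = 9c
m3: inner = H(da 36 36 36 6d 77) = 60; tag = H(b0 5c 5c 5c 60) = 24 ← matches

3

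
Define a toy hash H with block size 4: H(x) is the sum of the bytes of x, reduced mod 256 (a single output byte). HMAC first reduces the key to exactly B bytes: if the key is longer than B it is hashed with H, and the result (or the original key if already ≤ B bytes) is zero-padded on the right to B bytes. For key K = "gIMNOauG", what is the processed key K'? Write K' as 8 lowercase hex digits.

b7000000

|K| = 8 > B = 4, so first hash the key.
H(K): sum = 103+73+77+78+79+97+117+71 = 695; mod 256 = 183 → b7.
Zero-pad H(K) = b7 to 4 bytes: K' = b7 00 00 00.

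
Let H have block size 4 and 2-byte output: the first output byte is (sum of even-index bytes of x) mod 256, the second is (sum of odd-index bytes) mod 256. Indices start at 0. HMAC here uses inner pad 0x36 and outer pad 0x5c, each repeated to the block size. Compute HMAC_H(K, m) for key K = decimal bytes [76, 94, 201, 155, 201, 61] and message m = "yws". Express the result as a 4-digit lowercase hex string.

e873

Key decimal bytes [76, 94, 201, 155, 201, 61] = 4c 5e c9 9b c9 3d is 6 bytes > B = 4, so hash it first: H(key) = de 36, then zero-pad to 4 bytes: K' = de 36 00 00.
K' ⊕ ipad = e8 00 36 36.  K' ⊕ opad = 82 6a 5c 5c.
Inner input = (K'⊕ipad) ∥ m = e8 00 36 36 ∥ 79 77 73.
Inner hash: even-index sum = 522 mod 256 = 10; odd-index sum = 173 mod 256 = 173 → 0a ad.
Outer input = (K'⊕opad) ∥ inner = 82 6a 5c 5c ∥ 0a ad.
Outer hash (tag): even-index sum = 232 mod 256 = 232; odd-index sum = 371 mod 256 = 115 → e8 73.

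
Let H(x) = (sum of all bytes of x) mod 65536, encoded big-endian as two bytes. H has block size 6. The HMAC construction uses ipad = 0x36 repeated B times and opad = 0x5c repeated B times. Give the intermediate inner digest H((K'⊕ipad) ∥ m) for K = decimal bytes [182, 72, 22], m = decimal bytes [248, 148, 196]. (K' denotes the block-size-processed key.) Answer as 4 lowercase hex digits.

Key decimal bytes [182, 72, 22] = b6 48 16 is 3 bytes ≤ B = 6; zero-pad to 6 bytes: K' = b6 48 16 00 00 00.
K' ⊕ ipad = 80 7e 20 36 36 36.
Inner input = 80 7e 20 36 36 36 ∥ f8 94 c4.
Inner hash: sum = 128+126+32+54+54+54+248+148+196 = 1040 → 04 10.

0410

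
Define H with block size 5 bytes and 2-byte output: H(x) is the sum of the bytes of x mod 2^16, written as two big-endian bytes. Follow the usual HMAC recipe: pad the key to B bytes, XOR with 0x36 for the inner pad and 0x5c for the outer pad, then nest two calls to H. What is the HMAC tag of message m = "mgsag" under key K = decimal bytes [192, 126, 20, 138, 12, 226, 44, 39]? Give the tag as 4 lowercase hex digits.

Key decimal bytes [192, 126, 20, 138, 12, 226, 44, 39] = c0 7e 14 8a 0c e2 2c 27 is 8 bytes > B = 5, so hash it first: H(key) = 03 1d, then zero-pad to 5 bytes: K' = 03 1d 00 00 00.
K' ⊕ ipad = 35 2b 36 36 36.  K' ⊕ opad = 5f 41 5c 5c 5c.
Inner input = (K'⊕ipad) ∥ m = 35 2b 36 36 36 ∥ 6d 67 73 61 67.
Inner hash: sum = 53+43+54+54+54+109+103+115+97+103 = 785 → 03 11.
Outer input = (K'⊕opad) ∥ inner = 5f 41 5c 5c 5c ∥ 03 11.
Outer hash (tag): sum = 95+65+92+92+92+3+17 = 456 → 01 c8.

01c8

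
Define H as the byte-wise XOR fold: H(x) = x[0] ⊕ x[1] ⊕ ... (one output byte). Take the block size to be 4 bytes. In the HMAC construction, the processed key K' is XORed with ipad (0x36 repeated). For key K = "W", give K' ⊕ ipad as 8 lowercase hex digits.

61363636

Key "W" = 57 is 1 byte ≤ B = 4; zero-pad to 4 bytes: K' = 57 00 00 00.
XOR each byte with 0x36: 57⊕36=61, 00⊕36=36, 00⊕36=36, 00⊕36=36.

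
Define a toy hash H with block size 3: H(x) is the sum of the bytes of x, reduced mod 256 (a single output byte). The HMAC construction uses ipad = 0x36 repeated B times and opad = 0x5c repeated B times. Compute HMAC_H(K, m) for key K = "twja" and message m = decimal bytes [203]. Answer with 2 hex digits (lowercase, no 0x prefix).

Key "twja" = 74 77 6a 61 is 4 bytes > B = 3, so hash it first: H(key) = b6, then zero-pad to 3 bytes: K' = b6 00 00.
K' ⊕ ipad = 80 36 36.  K' ⊕ opad = ea 5c 5c.
Inner input = (K'⊕ipad) ∥ m = 80 36 36 ∥ cb.
Inner hash: sum = 128+54+54+203 = 439; mod 256 = 183 → b7.
Outer input = (K'⊕opad) ∥ inner = ea 5c 5c ∥ b7.
Outer hash (tag): sum = 234+92+92+183 = 601; mod 256 = 89 → 59.

59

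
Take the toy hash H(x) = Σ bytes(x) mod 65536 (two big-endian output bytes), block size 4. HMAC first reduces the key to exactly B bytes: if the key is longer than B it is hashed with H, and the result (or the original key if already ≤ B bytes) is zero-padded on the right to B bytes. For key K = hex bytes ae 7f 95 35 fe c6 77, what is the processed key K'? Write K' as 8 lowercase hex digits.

04320000

|K| = 7 > B = 4, so first hash the key.
H(K): sum = 174+127+149+53+254+198+119 = 1074 → 04 32.
Zero-pad H(K) = 04 32 to 4 bytes: K' = 04 32 00 00.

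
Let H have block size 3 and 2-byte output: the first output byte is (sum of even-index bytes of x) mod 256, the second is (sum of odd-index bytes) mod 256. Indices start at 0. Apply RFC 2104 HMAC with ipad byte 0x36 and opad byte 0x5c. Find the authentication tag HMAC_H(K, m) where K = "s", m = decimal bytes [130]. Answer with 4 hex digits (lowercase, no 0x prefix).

Key "s" = 73 is 1 byte ≤ B = 3; zero-pad to 3 bytes: K' = 73 00 00.
K' ⊕ ipad = 45 36 36.  K' ⊕ opad = 2f 5c 5c.
Inner input = (K'⊕ipad) ∥ m = 45 36 36 ∥ 82.
Inner hash: even-index sum = 123 mod 256 = 123; odd-index sum = 184 mod 256 = 184 → 7b b8.
Outer input = (K'⊕opad) ∥ inner = 2f 5c 5c ∥ 7b b8.
Outer hash (tag): even-index sum = 323 mod 256 = 67; odd-index sum = 215 mod 256 = 215 → 43 d7.

43d7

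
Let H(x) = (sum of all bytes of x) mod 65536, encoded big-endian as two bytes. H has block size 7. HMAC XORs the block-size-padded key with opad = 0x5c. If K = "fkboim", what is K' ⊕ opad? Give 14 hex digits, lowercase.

Key "fkboim" = 66 6b 62 6f 69 6d is 6 bytes ≤ B = 7; zero-pad to 7 bytes: K' = 66 6b 62 6f 69 6d 00.
XOR each byte with 0x5c: 66⊕5c=3a, 6b⊕5c=37, 62⊕5c=3e, 6f⊕5c=33, 69⊕5c=35, 6d⊕5c=31, 00⊕5c=5c.

3a373e3335315c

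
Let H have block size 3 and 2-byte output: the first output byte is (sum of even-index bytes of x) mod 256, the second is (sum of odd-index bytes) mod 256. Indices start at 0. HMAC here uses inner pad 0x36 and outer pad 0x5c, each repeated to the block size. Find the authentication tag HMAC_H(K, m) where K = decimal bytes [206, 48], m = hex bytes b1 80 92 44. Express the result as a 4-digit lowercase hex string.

375e

Key decimal bytes [206, 48] = ce 30 is 2 bytes ≤ B = 3; zero-pad to 3 bytes: K' = ce 30 00.
K' ⊕ ipad = f8 06 36.  K' ⊕ opad = 92 6c 5c.
Inner input = (K'⊕ipad) ∥ m = f8 06 36 ∥ b1 80 92 44.
Inner hash: even-index sum = 498 mod 256 = 242; odd-index sum = 329 mod 256 = 73 → f2 49.
Outer input = (K'⊕opad) ∥ inner = 92 6c 5c ∥ f2 49.
Outer hash (tag): even-index sum = 311 mod 256 = 55; odd-index sum = 350 mod 256 = 94 → 37 5e.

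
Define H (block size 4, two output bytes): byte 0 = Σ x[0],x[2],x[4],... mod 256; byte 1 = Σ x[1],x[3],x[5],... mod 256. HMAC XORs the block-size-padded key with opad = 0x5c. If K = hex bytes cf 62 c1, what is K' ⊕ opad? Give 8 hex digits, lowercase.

Key hex bytes cf 62 c1 is 3 bytes ≤ B = 4; zero-pad to 4 bytes: K' = cf 62 c1 00.
XOR each byte with 0x5c: cf⊕5c=93, 62⊕5c=3e, c1⊕5c=9d, 00⊕5c=5c.

933e9d5c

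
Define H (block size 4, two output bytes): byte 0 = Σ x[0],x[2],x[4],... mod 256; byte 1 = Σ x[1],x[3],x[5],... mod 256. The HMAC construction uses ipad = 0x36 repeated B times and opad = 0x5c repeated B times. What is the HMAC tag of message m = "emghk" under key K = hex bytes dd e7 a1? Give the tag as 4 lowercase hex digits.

37f3

Key hex bytes dd e7 a1 is 3 bytes ≤ B = 4; zero-pad to 4 bytes: K' = dd e7 a1 00.
K' ⊕ ipad = eb d1 97 36.  K' ⊕ opad = 81 bb fd 5c.
Inner input = (K'⊕ipad) ∥ m = eb d1 97 36 ∥ 65 6d 67 68 6b.
Inner hash: even-index sum = 697 mod 256 = 185; odd-index sum = 476 mod 256 = 220 → b9 dc.
Outer input = (K'⊕opad) ∥ inner = 81 bb fd 5c ∥ b9 dc.
Outer hash (tag): even-index sum = 567 mod 256 = 55; odd-index sum = 499 mod 256 = 243 → 37 f3.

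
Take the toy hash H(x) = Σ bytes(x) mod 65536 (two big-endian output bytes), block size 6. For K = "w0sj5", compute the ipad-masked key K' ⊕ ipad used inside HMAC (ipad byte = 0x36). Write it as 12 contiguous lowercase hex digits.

Key "w0sj5" = 77 30 73 6a 35 is 5 bytes ≤ B = 6; zero-pad to 6 bytes: K' = 77 30 73 6a 35 00.
XOR each byte with 0x36: 77⊕36=41, 30⊕36=06, 73⊕36=45, 6a⊕36=5c, 35⊕36=03, 00⊕36=36.

4106455c0336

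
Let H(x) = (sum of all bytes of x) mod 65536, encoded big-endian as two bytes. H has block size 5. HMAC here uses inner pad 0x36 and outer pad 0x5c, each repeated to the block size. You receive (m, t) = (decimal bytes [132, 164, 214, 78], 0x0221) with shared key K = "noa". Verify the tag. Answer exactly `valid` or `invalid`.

Key "noa" = 6e 6f 61 is 3 bytes ≤ B = 5; zero-pad to 5 bytes: K' = 6e 6f 61 00 00.
K' ⊕ ipad = 58 59 57 36 36; K' ⊕ opad = 32 33 3d 5c 5c.
Inner hash: sum = 88+89+87+54+54+132+164+214+78 = 960 → 03 c0.
Outer hash (recomputed tag): sum = 50+51+61+92+92+3+192 = 541 → 02 1d.
Recomputed tag = 021d; claimed = 0221 → mismatch.

invalid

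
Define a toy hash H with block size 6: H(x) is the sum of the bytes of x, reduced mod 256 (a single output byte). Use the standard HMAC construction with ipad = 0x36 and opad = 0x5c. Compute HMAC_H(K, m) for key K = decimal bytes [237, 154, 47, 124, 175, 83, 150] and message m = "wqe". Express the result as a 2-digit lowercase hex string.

Key decimal bytes [237, 154, 47, 124, 175, 83, 150] = ed 9a 2f 7c af 53 96 is 7 bytes > B = 6, so hash it first: H(key) = ca, then zero-pad to 6 bytes: K' = ca 00 00 00 00 00.
K' ⊕ ipad = fc 36 36 36 36 36.  K' ⊕ opad = 96 5c 5c 5c 5c 5c.
Inner input = (K'⊕ipad) ∥ m = fc 36 36 36 36 36 ∥ 77 71 65.
Inner hash: sum = 252+54+54+54+54+54+119+113+101 = 855; mod 256 = 87 → 57.
Outer input = (K'⊕opad) ∥ inner = 96 5c 5c 5c 5c 5c ∥ 57.
Outer hash (tag): sum = 150+92+92+92+92+92+87 = 697; mod 256 = 185 → b9.

b9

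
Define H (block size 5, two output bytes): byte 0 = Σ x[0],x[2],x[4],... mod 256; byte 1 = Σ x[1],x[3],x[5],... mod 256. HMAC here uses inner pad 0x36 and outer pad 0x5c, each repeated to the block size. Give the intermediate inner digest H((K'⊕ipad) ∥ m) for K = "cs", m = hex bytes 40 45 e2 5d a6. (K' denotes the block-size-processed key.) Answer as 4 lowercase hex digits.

Key "cs" = 63 73 is 2 bytes ≤ B = 5; zero-pad to 5 bytes: K' = 63 73 00 00 00.
K' ⊕ ipad = 55 45 36 36 36.
Inner input = 55 45 36 36 36 ∥ 40 45 e2 5d a6.
Inner hash: even-index sum = 355 mod 256 = 99; odd-index sum = 579 mod 256 = 67 → 63 43.

6343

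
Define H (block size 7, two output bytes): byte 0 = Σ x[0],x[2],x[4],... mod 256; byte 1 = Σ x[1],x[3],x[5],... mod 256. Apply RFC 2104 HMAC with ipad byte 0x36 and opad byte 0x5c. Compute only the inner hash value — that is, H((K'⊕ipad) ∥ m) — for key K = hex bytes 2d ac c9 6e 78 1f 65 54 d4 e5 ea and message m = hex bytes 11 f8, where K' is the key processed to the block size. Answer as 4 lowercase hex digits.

41c1

Key hex bytes 2d ac c9 6e 78 1f 65 54 d4 e5 ea is 11 bytes > B = 7, so hash it first: H(key) = 91 72, then zero-pad to 7 bytes: K' = 91 72 00 00 00 00 00.
K' ⊕ ipad = a7 44 36 36 36 36 36.
Inner input = a7 44 36 36 36 36 36 ∥ 11 f8.
Inner hash: even-index sum = 577 mod 256 = 65; odd-index sum = 193 mod 256 = 193 → 41 c1.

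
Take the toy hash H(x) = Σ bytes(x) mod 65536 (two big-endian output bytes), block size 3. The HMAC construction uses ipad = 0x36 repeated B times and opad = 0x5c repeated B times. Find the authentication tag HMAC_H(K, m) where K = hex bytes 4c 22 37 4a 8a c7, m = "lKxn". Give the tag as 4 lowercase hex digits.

0155

Key hex bytes 4c 22 37 4a 8a c7 is 6 bytes > B = 3, so hash it first: H(key) = 02 40, then zero-pad to 3 bytes: K' = 02 40 00.
K' ⊕ ipad = 34 76 36.  K' ⊕ opad = 5e 1c 5c.
Inner input = (K'⊕ipad) ∥ m = 34 76 36 ∥ 6c 4b 78 6e.
Inner hash: sum = 52+118+54+108+75+120+110 = 637 → 02 7d.
Outer input = (K'⊕opad) ∥ inner = 5e 1c 5c ∥ 02 7d.
Outer hash (tag): sum = 94+28+92+2+125 = 341 → 01 55.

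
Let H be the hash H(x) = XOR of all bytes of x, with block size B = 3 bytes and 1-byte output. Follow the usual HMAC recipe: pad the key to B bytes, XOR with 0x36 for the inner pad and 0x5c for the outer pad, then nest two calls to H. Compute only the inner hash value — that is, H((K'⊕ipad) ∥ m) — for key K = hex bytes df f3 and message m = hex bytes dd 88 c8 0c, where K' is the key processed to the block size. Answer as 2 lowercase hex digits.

8b

Key hex bytes df f3 is 2 bytes ≤ B = 3; zero-pad to 3 bytes: K' = df f3 00.
K' ⊕ ipad = e9 c5 36.
Inner input = e9 c5 36 ∥ dd 88 c8 0c.
Inner hash: XOR e9⊕c5⊕36⊕dd⊕88⊕c8⊕0c = 8b.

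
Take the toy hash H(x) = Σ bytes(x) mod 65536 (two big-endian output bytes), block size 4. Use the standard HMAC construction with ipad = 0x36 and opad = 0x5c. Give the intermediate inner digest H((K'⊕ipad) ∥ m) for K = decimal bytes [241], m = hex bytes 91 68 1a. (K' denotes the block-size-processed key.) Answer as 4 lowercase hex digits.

Key decimal bytes [241] = f1 is 1 byte ≤ B = 4; zero-pad to 4 bytes: K' = f1 00 00 00.
K' ⊕ ipad = c7 36 36 36.
Inner input = c7 36 36 36 ∥ 91 68 1a.
Inner hash: sum = 199+54+54+54+145+104+26 = 636 → 02 7c.

027c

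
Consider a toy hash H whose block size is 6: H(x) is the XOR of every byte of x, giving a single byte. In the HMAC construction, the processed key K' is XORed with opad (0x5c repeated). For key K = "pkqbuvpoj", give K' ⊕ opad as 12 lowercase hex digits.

Key "pkqbuvpoj" = 70 6b 71 62 75 76 70 6f 6a is 9 bytes > B = 6, so hash it first: H(key) = 7e, then zero-pad to 6 bytes: K' = 7e 00 00 00 00 00.
XOR each byte with 0x5c: 7e⊕5c=22, 00⊕5c=5c, 00⊕5c=5c, 00⊕5c=5c, 00⊕5c=5c, 00⊕5c=5c.

225c5c5c5c5c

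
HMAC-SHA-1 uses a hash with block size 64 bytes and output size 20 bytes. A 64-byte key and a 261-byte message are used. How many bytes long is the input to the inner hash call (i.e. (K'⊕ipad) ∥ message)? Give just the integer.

325

Key is 64 ≤ 64 bytes, zero-padded: |K'| = 64.
Inner input = (K'⊕ipad) ∥ m → 64 + 261 = 325 bytes.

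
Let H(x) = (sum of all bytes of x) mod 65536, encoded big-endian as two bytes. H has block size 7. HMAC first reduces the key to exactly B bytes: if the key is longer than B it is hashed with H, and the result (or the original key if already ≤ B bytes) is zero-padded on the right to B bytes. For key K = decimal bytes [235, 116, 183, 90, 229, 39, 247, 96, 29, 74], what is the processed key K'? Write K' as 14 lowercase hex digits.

053a0000000000

|K| = 10 > B = 7, so first hash the key.
H(K): sum = 235+116+183+90+229+39+247+96+29+74 = 1338 → 05 3a.
Zero-pad H(K) = 05 3a to 7 bytes: K' = 05 3a 00 00 00 00 00.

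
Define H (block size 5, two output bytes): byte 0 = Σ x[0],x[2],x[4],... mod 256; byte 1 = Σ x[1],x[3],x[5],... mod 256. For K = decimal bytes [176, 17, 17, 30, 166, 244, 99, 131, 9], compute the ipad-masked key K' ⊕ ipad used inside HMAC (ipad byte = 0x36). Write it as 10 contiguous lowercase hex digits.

Key decimal bytes [176, 17, 17, 30, 166, 244, 99, 131, 9] = b0 11 11 1e a6 f4 63 83 09 is 9 bytes > B = 5, so hash it first: H(key) = d3 a6, then zero-pad to 5 bytes: K' = d3 a6 00 00 00.
XOR each byte with 0x36: d3⊕36=e5, a6⊕36=90, 00⊕36=36, 00⊕36=36, 00⊕36=36.

e590363636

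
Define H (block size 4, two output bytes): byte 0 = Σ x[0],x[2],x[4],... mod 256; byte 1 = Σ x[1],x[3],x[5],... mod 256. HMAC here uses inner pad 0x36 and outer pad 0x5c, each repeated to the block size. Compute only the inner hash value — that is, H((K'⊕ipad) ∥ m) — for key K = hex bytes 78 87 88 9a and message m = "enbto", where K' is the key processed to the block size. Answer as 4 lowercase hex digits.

Key hex bytes 78 87 88 9a is exactly B = 4 bytes: K' = 78 87 88 9a.
K' ⊕ ipad = 4e b1 be ac.
Inner input = 4e b1 be ac ∥ 65 6e 62 74 6f.
Inner hash: even-index sum = 578 mod 256 = 66; odd-index sum = 575 mod 256 = 63 → 42 3f.

423f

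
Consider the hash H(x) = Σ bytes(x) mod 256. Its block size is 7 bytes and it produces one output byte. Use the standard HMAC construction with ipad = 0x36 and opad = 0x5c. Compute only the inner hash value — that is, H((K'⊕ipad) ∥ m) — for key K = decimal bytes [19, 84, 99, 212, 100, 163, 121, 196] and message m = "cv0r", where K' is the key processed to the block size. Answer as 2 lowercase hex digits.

Key decimal bytes [19, 84, 99, 212, 100, 163, 121, 196] = 13 54 63 d4 64 a3 79 c4 is 8 bytes > B = 7, so hash it first: H(key) = e2, then zero-pad to 7 bytes: K' = e2 00 00 00 00 00 00.
K' ⊕ ipad = d4 36 36 36 36 36 36.
Inner input = d4 36 36 36 36 36 36 ∥ 63 76 30 72.
Inner hash: sum = 212+54+54+54+54+54+54+99+118+48+114 = 915; mod 256 = 147 → 93.

93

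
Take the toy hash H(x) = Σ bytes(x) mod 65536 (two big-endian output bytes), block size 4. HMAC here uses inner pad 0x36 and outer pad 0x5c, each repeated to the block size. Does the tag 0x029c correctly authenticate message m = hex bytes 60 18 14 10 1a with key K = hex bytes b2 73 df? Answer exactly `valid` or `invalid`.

valid

Key hex bytes b2 73 df is 3 bytes ≤ B = 4; zero-pad to 4 bytes: K' = b2 73 df 00.
K' ⊕ ipad = 84 45 e9 36; K' ⊕ opad = ee 2f 83 5c.
Inner hash: sum = 132+69+233+54+96+24+20+16+26 = 670 → 02 9e.
Outer hash (recomputed tag): sum = 238+47+131+92+2+158 = 668 → 02 9c.
Recomputed tag = 029c; claimed = 029c → match.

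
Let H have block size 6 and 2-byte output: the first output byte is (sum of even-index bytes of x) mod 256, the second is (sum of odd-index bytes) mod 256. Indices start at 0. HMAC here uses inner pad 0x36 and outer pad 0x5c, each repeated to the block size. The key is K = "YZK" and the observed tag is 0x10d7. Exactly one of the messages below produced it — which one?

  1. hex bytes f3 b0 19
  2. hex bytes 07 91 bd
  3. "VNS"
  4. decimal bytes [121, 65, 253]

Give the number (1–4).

4

Key "YZK" = 59 5a 4b is 3 bytes ≤ B = 6; zero-pad to 6 bytes: K' = 59 5a 4b 00 00 00.
K' ⊕ ipad = 6f 6c 7d 36 36 36; K' ⊕ opad = 05 06 17 5c 5c 5c.
m1: inner = H(6f 6c 7d 36 36 36 f3 b0 19) = 2e 88; tag = H(05 06 17 5c 5c 5c 2e 88) = a646
m2: inner = H(6f 6c 7d 36 36 36 07 91 bd) = e6 69; tag = H(05 06 17 5c 5c 5c e6 69) = 5e27
m3: inner = H(6f 6c 7d 36 36 36 56 4e 53) = cb 26; tag = H(05 06 17 5c 5c 5c cb 26) = 43e4
m4: inner = H(6f 6c 7d 36 36 36 79 41 fd) = 98 19; tag = H(05 06 17 5c 5c 5c 98 19) = 10d7 ← matches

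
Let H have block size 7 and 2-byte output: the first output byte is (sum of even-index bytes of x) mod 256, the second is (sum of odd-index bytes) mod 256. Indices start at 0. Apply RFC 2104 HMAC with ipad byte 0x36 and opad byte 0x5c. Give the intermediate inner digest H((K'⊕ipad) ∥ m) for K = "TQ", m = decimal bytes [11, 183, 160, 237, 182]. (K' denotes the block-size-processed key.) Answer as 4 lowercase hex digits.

a834

Key "TQ" = 54 51 is 2 bytes ≤ B = 7; zero-pad to 7 bytes: K' = 54 51 00 00 00 00 00.
K' ⊕ ipad = 62 67 36 36 36 36 36.
Inner input = 62 67 36 36 36 36 36 ∥ 0b b7 a0 ed b6.
Inner hash: even-index sum = 680 mod 256 = 168; odd-index sum = 564 mod 256 = 52 → a8 34.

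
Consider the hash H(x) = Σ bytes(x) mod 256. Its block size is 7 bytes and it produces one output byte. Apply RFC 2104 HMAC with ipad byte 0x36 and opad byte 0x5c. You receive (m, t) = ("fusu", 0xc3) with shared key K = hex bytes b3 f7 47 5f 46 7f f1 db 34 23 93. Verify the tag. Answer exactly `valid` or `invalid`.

valid

Key hex bytes b3 f7 47 5f 46 7f f1 db 34 23 93 is 11 bytes > B = 7, so hash it first: H(key) = cb, then zero-pad to 7 bytes: K' = cb 00 00 00 00 00 00.
K' ⊕ ipad = fd 36 36 36 36 36 36; K' ⊕ opad = 97 5c 5c 5c 5c 5c 5c.
Inner hash: sum = 253+54+54+54+54+54+54+102+117+115+117 = 1028; mod 256 = 4 → 04.
Outer hash (recomputed tag): sum = 151+92+92+92+92+92+92+4 = 707; mod 256 = 195 → c3.
Recomputed tag = c3; claimed = c3 → match.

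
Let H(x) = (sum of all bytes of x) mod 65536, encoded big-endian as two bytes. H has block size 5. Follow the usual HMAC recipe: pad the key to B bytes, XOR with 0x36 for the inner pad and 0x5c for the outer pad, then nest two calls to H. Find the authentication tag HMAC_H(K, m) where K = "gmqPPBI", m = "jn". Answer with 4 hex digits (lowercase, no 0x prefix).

Key "gmqPPBI" = 67 6d 71 50 50 42 49 is 7 bytes > B = 5, so hash it first: H(key) = 02 70, then zero-pad to 5 bytes: K' = 02 70 00 00 00.
K' ⊕ ipad = 34 46 36 36 36.  K' ⊕ opad = 5e 2c 5c 5c 5c.
Inner input = (K'⊕ipad) ∥ m = 34 46 36 36 36 ∥ 6a 6e.
Inner hash: sum = 52+70+54+54+54+106+110 = 500 → 01 f4.
Outer input = (K'⊕opad) ∥ inner = 5e 2c 5c 5c 5c ∥ 01 f4.
Outer hash (tag): sum = 94+44+92+92+92+1+244 = 659 → 02 93.

0293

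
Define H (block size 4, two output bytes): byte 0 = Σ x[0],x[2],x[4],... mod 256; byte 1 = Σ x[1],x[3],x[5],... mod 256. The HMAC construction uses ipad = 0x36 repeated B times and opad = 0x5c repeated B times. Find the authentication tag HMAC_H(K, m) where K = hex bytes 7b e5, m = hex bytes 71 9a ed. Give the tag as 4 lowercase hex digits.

64b8

Key hex bytes 7b e5 is 2 bytes ≤ B = 4; zero-pad to 4 bytes: K' = 7b e5 00 00.
K' ⊕ ipad = 4d d3 36 36.  K' ⊕ opad = 27 b9 5c 5c.
Inner input = (K'⊕ipad) ∥ m = 4d d3 36 36 ∥ 71 9a ed.
Inner hash: even-index sum = 481 mod 256 = 225; odd-index sum = 419 mod 256 = 163 → e1 a3.
Outer input = (K'⊕opad) ∥ inner = 27 b9 5c 5c ∥ e1 a3.
Outer hash (tag): even-index sum = 356 mod 256 = 100; odd-index sum = 440 mod 256 = 184 → 64 b8.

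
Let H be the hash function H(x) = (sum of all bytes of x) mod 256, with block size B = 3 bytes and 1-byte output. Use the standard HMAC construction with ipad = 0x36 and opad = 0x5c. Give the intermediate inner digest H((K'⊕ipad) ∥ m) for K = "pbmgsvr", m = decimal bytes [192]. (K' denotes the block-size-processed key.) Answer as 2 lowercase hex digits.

Key "pbmgsvr" = 70 62 6d 67 73 76 72 is 7 bytes > B = 3, so hash it first: H(key) = 01, then zero-pad to 3 bytes: K' = 01 00 00.
K' ⊕ ipad = 37 36 36.
Inner input = 37 36 36 ∥ c0.
Inner hash: sum = 55+54+54+192 = 355; mod 256 = 99 → 63.

63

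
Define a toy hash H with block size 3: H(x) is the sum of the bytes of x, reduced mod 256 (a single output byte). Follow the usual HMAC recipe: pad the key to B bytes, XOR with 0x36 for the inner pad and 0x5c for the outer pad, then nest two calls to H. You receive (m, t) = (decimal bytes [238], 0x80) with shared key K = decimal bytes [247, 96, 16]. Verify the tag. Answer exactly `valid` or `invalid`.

invalid

Key decimal bytes [247, 96, 16] = f7 60 10 is exactly B = 3 bytes: K' = f7 60 10.
K' ⊕ ipad = c1 56 26; K' ⊕ opad = ab 3c 4c.
Inner hash: sum = 193+86+38+238 = 555; mod 256 = 43 → 2b.
Outer hash (recomputed tag): sum = 171+60+76+43 = 350; mod 256 = 94 → 5e.
Recomputed tag = 5e; claimed = 80 → mismatch.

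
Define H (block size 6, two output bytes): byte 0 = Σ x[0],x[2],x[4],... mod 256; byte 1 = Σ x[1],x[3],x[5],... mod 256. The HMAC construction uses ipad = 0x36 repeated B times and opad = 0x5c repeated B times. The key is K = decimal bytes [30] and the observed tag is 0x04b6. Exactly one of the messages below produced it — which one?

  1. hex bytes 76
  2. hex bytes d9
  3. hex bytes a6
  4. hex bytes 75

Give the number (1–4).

Key decimal bytes [30] = 1e is 1 byte ≤ B = 6; zero-pad to 6 bytes: K' = 1e 00 00 00 00 00.
K' ⊕ ipad = 28 36 36 36 36 36; K' ⊕ opad = 42 5c 5c 5c 5c 5c.
m1: inner = H(28 36 36 36 36 36 76) = 0a a2; tag = H(42 5c 5c 5c 5c 5c 0a a2) = 04b6 ← matches
m2: inner = H(28 36 36 36 36 36 d9) = 6d a2; tag = H(42 5c 5c 5c 5c 5c 6d a2) = 67b6
m3: inner = H(28 36 36 36 36 36 a6) = 3a a2; tag = H(42 5c 5c 5c 5c 5c 3a a2) = 34b6
m4: inner = H(28 36 36 36 36 36 75) = 09 a2; tag = H(42 5c 5c 5c 5c 5c 09 a2) = 03b6

1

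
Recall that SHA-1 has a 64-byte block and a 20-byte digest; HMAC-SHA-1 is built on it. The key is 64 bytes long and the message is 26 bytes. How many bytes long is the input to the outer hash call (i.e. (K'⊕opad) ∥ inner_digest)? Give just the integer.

84

Key is 64 ≤ 64 bytes, zero-padded: |K'| = 64.
Outer input = (K'⊕opad) ∥ H(inner) → 64 + 20 = 84 bytes.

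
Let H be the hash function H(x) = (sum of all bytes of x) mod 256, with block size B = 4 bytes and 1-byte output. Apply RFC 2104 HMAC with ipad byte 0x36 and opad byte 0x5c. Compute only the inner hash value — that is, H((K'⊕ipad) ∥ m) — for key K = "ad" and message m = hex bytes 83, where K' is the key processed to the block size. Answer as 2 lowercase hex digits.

Key "ad" = 61 64 is 2 bytes ≤ B = 4; zero-pad to 4 bytes: K' = 61 64 00 00.
K' ⊕ ipad = 57 52 36 36.
Inner input = 57 52 36 36 ∥ 83.
Inner hash: sum = 87+82+54+54+131 = 408; mod 256 = 152 → 98.

98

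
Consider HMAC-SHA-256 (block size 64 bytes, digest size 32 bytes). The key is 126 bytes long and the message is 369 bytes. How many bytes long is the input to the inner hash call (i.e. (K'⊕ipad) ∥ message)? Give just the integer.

Key is 126 > 64 bytes, so it is hashed to 32 bytes then zero-padded to 64: |K'| = 64.
Inner input = (K'⊕ipad) ∥ m → 64 + 369 = 433 bytes.

433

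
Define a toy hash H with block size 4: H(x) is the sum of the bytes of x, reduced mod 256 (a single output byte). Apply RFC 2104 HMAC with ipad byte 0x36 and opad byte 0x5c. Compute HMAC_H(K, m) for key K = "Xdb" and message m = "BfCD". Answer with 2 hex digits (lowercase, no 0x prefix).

Key "Xdb" = 58 64 62 is 3 bytes ≤ B = 4; zero-pad to 4 bytes: K' = 58 64 62 00.
K' ⊕ ipad = 6e 52 54 36.  K' ⊕ opad = 04 38 3e 5c.
Inner input = (K'⊕ipad) ∥ m = 6e 52 54 36 ∥ 42 66 43 44.
Inner hash: sum = 110+82+84+54+66+102+67+68 = 633; mod 256 = 121 → 79.
Outer input = (K'⊕opad) ∥ inner = 04 38 3e 5c ∥ 79.
Outer hash (tag): sum = 4+56+62+92+121 = 335; mod 256 = 79 → 4f.

4f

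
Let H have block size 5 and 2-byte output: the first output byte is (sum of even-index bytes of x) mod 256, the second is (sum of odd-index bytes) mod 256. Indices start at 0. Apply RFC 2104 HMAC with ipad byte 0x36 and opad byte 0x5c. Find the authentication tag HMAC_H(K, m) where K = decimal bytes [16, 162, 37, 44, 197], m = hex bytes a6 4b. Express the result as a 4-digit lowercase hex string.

Key decimal bytes [16, 162, 37, 44, 197] = 10 a2 25 2c c5 is exactly B = 5 bytes: K' = 10 a2 25 2c c5.
K' ⊕ ipad = 26 94 13 1a f3.  K' ⊕ opad = 4c fe 79 70 99.
Inner input = (K'⊕ipad) ∥ m = 26 94 13 1a f3 ∥ a6 4b.
Inner hash: even-index sum = 375 mod 256 = 119; odd-index sum = 340 mod 256 = 84 → 77 54.
Outer input = (K'⊕opad) ∥ inner = 4c fe 79 70 99 ∥ 77 54.
Outer hash (tag): even-index sum = 434 mod 256 = 178; odd-index sum = 485 mod 256 = 229 → b2 e5.

b2e5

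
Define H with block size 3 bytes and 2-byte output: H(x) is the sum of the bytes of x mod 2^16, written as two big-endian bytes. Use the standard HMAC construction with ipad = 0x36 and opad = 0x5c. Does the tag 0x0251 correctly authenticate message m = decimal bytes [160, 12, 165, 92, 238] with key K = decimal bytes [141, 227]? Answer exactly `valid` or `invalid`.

valid

Key decimal bytes [141, 227] = 8d e3 is 2 bytes ≤ B = 3; zero-pad to 3 bytes: K' = 8d e3 00.
K' ⊕ ipad = bb d5 36; K' ⊕ opad = d1 bf 5c.
Inner hash: sum = 187+213+54+160+12+165+92+238 = 1121 → 04 61.
Outer hash (recomputed tag): sum = 209+191+92+4+97 = 593 → 02 51.
Recomputed tag = 0251; claimed = 0251 → match.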